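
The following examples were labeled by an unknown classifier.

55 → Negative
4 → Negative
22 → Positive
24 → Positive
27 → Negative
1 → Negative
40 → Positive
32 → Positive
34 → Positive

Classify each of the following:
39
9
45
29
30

Rule: even AND at least 22. This holds for each 'Positive' example and fails for each 'Negative' one.
39 → 39 is odd, 39 ≥ 22 → Negative.
9 → 9 is odd, 9 < 22 → Negative.
45 → 45 is odd, 45 ≥ 22 → Negative.
29 → 29 is odd, 29 ≥ 22 → Negative.
30 → 30 is even, 30 ≥ 22 → Positive.

Negative, Negative, Negative, Negative, Positive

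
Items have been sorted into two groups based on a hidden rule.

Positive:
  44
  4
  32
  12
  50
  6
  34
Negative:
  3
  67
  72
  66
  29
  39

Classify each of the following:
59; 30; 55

Every 'Positive' example satisfies: even AND at most 50. None of the 'Negative' examples do.
59: Negative (59 is odd, 59 > 50). 30: Positive (30 is even, 30 ≤ 50). 55: Negative (55 is odd, 55 > 50).

Negative, Positive, Negative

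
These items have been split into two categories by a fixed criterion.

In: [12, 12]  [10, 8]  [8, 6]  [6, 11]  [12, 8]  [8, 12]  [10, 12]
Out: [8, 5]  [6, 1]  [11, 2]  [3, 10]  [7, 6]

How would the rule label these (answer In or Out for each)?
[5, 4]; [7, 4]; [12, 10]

One predicate separates the groups cleanly: sum ≥ 14.
Out: [5, 4], since 5+4 = 9.
Out: [7, 4], since 7+4 = 11.
In: [12, 10], since 12+10 = 22.

Out, Out, In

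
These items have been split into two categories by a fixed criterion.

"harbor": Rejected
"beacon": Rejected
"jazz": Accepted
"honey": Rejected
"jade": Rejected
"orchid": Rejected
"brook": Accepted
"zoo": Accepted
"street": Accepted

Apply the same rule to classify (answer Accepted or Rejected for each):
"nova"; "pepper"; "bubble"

Rejected, Accepted, Accepted

The classifier is using: has a double letter.
Rejected: "nova", since no doubled letter. Accepted: "pepper", since 'pp' doubled. Accepted: "bubble", since 'bb' doubled.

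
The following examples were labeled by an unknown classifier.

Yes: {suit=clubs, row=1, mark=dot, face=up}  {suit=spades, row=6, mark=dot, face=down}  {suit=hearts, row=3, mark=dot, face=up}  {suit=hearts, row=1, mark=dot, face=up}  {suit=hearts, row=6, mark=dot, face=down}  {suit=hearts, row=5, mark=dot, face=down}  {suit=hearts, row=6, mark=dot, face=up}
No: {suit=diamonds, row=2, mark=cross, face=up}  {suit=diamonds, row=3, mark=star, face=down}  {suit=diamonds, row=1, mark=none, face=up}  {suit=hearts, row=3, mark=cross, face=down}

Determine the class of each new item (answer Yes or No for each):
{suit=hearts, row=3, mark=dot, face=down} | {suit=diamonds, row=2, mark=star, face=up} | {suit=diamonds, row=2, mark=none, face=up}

Yes, No, No

The rule appears to be: mark is dot.
{suit=hearts, row=3, mark=dot, face=down} — mark is dot, hence Yes.
{suit=diamonds, row=2, mark=star, face=up} — mark is star, hence No.
{suit=diamonds, row=2, mark=none, face=up} — mark is none, hence No.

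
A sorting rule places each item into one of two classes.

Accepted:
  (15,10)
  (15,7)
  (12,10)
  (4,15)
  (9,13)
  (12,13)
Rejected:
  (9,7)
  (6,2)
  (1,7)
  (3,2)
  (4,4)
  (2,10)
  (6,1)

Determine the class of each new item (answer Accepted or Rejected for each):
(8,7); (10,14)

Rejected, Accepted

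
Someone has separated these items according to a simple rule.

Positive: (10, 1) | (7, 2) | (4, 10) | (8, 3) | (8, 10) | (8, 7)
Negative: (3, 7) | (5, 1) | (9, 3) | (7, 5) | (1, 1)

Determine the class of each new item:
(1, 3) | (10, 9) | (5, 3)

The rule appears to be: product is even.
(1, 3) → 1·3 = 3 → Negative.
(10, 9) → 10·9 = 90 → Positive.
(5, 3) → 5·3 = 15 → Negative.

Negative, Positive, Negative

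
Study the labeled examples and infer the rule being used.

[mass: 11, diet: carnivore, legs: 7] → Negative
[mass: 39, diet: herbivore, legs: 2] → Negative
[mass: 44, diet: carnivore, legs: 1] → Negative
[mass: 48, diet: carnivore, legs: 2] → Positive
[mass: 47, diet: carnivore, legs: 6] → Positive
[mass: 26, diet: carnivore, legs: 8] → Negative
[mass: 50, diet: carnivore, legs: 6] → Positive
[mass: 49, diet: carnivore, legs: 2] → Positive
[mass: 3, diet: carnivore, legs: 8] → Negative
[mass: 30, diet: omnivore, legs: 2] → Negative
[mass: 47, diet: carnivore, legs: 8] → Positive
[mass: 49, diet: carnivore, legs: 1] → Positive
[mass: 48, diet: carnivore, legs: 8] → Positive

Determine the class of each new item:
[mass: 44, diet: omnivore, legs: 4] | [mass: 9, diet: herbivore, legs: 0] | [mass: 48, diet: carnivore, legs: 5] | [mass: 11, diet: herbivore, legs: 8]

Negative, Negative, Positive, Negative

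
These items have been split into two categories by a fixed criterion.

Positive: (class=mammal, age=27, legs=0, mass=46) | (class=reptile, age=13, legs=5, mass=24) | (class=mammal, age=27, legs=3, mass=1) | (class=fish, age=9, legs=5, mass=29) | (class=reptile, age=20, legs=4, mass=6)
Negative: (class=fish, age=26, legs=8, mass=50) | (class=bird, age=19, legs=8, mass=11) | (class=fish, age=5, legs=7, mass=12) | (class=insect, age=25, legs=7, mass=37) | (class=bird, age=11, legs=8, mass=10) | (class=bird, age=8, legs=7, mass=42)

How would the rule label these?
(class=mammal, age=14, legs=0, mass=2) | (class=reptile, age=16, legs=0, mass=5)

The common property of the 'Positive' items is: legs ≤ 5. No 'Negative' item has it.

Positive, Positive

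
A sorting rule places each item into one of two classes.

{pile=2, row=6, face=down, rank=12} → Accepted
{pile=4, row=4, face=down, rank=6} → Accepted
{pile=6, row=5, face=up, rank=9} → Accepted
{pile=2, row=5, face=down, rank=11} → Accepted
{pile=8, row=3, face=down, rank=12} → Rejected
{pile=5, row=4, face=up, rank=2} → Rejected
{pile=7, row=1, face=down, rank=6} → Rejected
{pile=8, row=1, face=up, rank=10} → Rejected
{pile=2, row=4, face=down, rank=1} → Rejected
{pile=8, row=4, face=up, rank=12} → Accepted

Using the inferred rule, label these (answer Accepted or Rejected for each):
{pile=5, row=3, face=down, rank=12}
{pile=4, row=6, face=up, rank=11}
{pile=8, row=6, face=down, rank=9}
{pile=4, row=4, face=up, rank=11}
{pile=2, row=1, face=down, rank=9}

Every 'Accepted' example satisfies: row ≥ 4 AND rank ≥ 6. None of the 'Rejected' examples do.
{pile=5, row=3, face=down, rank=12}: row = 3, rank = 12, fails the rule → Rejected. {pile=4, row=6, face=up, rank=11}: row = 6, rank = 11, qualifies → Accepted. {pile=8, row=6, face=down, rank=9}: row = 6, rank = 9, qualifies → Accepted. {pile=4, row=4, face=up, rank=11}: row = 4, rank = 11, qualifies → Accepted. {pile=2, row=1, face=down, rank=9}: row = 1, rank = 9, fails the rule → Rejected.

Rejected, Accepted, Accepted, Accepted, Rejected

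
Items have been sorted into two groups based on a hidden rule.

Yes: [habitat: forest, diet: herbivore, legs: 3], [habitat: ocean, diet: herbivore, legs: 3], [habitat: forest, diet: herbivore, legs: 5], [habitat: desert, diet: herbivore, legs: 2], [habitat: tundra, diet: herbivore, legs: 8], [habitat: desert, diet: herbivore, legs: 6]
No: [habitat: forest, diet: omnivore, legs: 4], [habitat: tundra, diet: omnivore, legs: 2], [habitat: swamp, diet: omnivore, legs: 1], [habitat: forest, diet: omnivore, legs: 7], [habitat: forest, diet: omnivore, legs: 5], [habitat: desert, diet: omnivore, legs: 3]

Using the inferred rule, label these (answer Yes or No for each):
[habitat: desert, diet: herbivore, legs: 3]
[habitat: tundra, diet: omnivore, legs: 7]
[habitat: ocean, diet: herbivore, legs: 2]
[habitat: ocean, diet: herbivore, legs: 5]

The common property of the 'Yes' items is: diet is herbivore. No 'No' item has it.
[habitat: desert, diet: herbivore, legs: 3] — diet is herbivore, hence Yes.
[habitat: tundra, diet: omnivore, legs: 7] — diet is omnivore, hence No.
[habitat: ocean, diet: herbivore, legs: 2] — diet is herbivore, hence Yes.
[habitat: ocean, diet: herbivore, legs: 5] — diet is herbivore, hence Yes.

Yes, No, Yes, Yes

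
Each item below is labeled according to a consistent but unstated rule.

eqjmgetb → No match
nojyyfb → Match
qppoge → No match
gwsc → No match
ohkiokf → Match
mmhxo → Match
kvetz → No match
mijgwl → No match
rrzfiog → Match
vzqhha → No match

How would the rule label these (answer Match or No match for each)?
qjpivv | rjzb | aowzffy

A rule that fits every label: odd length AND contains 'o' — true of each 'Match' example, false of each 'No match' one.

No match, No match, Match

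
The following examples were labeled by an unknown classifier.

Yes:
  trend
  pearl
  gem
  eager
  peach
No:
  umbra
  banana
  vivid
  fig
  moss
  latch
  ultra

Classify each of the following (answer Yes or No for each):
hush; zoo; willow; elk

No, No, No, Yes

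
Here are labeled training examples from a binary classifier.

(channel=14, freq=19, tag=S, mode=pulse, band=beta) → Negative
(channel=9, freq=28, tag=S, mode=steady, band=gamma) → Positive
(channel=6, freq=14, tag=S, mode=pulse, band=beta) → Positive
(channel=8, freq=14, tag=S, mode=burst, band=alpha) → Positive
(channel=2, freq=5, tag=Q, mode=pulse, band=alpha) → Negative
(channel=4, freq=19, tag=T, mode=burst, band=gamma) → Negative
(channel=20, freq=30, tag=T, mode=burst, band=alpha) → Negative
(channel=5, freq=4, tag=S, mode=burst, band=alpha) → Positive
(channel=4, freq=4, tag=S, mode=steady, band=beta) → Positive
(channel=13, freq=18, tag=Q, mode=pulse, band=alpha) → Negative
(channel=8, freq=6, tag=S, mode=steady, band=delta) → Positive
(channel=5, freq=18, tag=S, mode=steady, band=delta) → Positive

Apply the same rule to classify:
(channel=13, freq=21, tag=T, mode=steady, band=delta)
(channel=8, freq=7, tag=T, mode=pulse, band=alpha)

Every 'Positive' example satisfies: tag is S AND channel ≤ 9. None of the 'Negative' examples do.
(channel=13, freq=21, tag=T, mode=steady, band=delta): tag is T, channel = 13, fails the rule → Negative.
(channel=8, freq=7, tag=T, mode=pulse, band=alpha): tag is T, channel = 8, fails the rule → Negative.

Negative, Negative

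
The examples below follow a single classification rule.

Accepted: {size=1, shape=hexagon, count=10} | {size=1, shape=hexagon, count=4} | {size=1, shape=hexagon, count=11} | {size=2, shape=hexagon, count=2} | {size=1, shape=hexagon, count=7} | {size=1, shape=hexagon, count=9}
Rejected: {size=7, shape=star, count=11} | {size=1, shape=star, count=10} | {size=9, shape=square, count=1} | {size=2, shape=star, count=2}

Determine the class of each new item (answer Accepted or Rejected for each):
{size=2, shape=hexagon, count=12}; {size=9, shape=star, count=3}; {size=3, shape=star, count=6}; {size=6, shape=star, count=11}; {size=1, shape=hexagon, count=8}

Every 'Accepted' example satisfies: shape is hexagon. None of the 'Rejected' examples do.
{size=2, shape=hexagon, count=12}: shape is hexagon, matches → Accepted. {size=9, shape=star, count=3}: shape is star, does not pass → Rejected. {size=3, shape=star, count=6}: shape is star, does not pass → Rejected. {size=6, shape=star, count=11}: shape is star, does not pass → Rejected. {size=1, shape=hexagon, count=8}: shape is hexagon, matches → Accepted.

Accepted, Rejected, Rejected, Rejected, Accepted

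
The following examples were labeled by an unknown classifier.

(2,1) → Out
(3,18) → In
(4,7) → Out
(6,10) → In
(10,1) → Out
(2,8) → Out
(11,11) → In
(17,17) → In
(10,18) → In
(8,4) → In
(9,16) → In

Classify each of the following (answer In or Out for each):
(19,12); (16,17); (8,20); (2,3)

In, In, In, Out

The common property of the 'In' items is: sum ≥ 12. No 'Out' item has it.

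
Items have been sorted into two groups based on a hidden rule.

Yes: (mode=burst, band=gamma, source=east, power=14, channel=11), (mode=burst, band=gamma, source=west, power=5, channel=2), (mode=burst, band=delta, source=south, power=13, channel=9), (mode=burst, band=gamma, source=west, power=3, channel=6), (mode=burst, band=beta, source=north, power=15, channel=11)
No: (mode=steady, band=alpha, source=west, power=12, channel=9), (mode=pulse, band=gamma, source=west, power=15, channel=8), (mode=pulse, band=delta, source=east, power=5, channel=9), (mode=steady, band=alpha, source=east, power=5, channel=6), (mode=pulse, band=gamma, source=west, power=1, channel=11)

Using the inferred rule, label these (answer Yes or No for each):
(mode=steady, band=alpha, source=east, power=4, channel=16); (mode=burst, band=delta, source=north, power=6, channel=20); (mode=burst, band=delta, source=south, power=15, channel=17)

No, Yes, Yes

All 'Yes' examples share one property — mode is burst — and every 'No' example lacks it.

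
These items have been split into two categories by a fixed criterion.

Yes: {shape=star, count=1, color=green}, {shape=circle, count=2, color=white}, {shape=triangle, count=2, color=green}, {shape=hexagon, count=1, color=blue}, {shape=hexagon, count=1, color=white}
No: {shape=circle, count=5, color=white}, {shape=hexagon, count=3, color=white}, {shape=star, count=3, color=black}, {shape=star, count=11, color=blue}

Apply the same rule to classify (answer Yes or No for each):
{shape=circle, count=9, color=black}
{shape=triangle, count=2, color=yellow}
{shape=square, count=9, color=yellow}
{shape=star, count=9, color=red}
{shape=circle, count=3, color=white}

No, Yes, No, No, No

Rule: count ≤ 2. This holds for each 'Yes' example and fails for each 'No' one.
{shape=circle, count=9, color=black}: count = 9, fails this test → No. {shape=triangle, count=2, color=yellow}: count = 2, checks out → Yes. {shape=square, count=9, color=yellow}: count = 9, fails this test → No. {shape=star, count=9, color=red}: count = 9, fails this test → No. {shape=circle, count=3, color=white}: count = 3, fails this test → No.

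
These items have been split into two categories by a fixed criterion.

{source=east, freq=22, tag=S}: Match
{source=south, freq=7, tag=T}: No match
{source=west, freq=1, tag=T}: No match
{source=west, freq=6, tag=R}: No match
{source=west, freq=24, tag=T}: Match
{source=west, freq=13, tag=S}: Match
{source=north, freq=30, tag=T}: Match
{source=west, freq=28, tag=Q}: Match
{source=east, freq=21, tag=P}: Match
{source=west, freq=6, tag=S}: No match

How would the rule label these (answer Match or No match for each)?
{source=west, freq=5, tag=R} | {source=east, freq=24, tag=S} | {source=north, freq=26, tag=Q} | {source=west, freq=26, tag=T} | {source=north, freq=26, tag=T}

'Match' ⟺ freq ≥ 13.

No match, Match, Match, Match, Match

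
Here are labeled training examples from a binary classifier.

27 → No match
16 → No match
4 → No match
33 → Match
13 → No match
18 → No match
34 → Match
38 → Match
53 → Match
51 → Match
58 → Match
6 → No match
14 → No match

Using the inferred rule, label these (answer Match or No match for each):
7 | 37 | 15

No match, Match, No match

Rule: at least 33. This holds for each 'Match' example and fails for each 'No match' one.
7 — 7 < 33, hence No match.
37 — 37 ≥ 33, hence Match.
15 — 15 < 33, hence No match.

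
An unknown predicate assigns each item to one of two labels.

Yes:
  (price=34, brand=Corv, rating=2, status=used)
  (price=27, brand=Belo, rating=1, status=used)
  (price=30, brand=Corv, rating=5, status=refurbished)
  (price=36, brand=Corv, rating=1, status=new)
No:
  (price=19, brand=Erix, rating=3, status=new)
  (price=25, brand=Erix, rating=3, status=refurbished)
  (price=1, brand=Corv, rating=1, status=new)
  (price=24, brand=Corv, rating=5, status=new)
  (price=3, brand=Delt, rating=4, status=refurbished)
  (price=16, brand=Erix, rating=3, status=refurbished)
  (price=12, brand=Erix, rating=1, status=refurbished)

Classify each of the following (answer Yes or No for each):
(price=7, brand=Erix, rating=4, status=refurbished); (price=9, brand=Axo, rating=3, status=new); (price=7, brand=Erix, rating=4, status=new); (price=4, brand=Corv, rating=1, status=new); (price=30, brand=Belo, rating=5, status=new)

No, No, No, No, Yes

Rule: price ≥ 27. This holds for each 'Yes' example and fails for each 'No' one.
(price=7, brand=Erix, rating=4, status=refurbished): No (price = 7).
(price=9, brand=Axo, rating=3, status=new): No (price = 9).
(price=7, brand=Erix, rating=4, status=new): No (price = 7).
(price=4, brand=Corv, rating=1, status=new): No (price = 4).
(price=30, brand=Belo, rating=5, status=new): Yes (price = 30).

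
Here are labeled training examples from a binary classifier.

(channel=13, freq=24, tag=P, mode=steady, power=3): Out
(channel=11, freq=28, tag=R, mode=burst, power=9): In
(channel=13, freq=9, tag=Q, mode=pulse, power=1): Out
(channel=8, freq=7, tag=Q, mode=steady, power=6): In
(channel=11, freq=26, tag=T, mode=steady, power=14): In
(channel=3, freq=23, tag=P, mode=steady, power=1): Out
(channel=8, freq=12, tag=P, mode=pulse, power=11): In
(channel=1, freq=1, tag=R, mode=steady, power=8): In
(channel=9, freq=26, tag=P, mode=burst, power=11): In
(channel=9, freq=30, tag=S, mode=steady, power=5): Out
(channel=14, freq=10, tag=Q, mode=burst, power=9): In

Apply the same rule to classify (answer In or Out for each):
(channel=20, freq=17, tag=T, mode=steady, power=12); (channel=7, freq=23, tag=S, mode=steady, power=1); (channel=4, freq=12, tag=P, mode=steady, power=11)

In, Out, In

Every 'In' example satisfies: power ≥ 6. None of the 'Out' examples do.
(channel=20, freq=17, tag=T, mode=steady, power=12) — power = 12, hence In. (channel=7, freq=23, tag=S, mode=steady, power=1) — power = 1, hence Out. (channel=4, freq=12, tag=P, mode=steady, power=11) — power = 11, hence In.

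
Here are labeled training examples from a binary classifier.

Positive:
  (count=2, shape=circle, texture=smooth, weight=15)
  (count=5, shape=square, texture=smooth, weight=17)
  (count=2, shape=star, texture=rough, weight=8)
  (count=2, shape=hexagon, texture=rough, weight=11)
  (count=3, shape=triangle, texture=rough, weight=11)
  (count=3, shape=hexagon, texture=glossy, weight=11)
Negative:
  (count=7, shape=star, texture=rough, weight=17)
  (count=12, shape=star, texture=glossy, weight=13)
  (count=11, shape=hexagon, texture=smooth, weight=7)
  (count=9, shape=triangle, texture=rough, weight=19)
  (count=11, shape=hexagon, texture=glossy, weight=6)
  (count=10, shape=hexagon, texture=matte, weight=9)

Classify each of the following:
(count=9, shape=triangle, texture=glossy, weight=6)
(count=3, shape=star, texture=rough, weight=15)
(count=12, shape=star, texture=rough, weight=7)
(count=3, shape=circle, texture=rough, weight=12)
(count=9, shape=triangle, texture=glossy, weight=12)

A rule that fits every label: count ≤ 5 — true of each 'Positive' example, false of each 'Negative' one.

Negative, Positive, Negative, Positive, Negative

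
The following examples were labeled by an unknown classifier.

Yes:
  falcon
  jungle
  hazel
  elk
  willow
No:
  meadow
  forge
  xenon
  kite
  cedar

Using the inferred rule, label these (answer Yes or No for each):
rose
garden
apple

'Yes' ⟺ contains 'l'.
rose: no 'l', fails this test → No.
garden: no 'l', fails this test → No.
apple: has 'l', qualifies → Yes.

No, No, Yes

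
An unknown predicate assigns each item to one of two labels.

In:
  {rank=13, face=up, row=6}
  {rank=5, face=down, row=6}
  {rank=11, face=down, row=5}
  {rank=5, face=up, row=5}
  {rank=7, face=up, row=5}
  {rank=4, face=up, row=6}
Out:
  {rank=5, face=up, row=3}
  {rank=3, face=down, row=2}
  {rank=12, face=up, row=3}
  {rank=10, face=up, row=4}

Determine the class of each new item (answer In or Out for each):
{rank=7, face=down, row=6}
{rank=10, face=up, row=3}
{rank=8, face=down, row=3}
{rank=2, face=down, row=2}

In, Out, Out, Out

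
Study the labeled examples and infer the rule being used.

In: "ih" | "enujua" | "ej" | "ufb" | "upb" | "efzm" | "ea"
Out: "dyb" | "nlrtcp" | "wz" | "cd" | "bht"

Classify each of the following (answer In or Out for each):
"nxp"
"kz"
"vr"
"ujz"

Out, Out, Out, In

One predicate separates the groups cleanly: starts with a vowel.
"nxp": starts with 'n' — fails the rule, so Out.
"kz": starts with 'k' — fails the rule, so Out.
"vr": starts with 'v' — fails the rule, so Out.
"ujz": starts with 'u' — fits, so In.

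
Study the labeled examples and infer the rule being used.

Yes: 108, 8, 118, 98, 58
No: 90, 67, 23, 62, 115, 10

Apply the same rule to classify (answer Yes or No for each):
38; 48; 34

Every 'Yes' example satisfies: ends in digit 8. None of the 'No' examples do.
38: last digit 8 — has this property, so Yes.
48: last digit 8 — has this property, so Yes.
34: last digit 4 — fails the rule, so No.

Yes, Yes, No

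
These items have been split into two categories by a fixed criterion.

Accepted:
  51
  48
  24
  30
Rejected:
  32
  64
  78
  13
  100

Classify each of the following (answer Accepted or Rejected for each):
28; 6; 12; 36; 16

Rejected, Accepted, Accepted, Accepted, Rejected

'Accepted' ⟺ multiple of 3 AND at most 51.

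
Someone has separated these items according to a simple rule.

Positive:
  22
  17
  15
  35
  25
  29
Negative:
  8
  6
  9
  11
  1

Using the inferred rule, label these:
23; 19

The simplest hypothesis consistent with all the labels is: at least 15.
23: Positive (23 ≥ 15).
19: Positive (19 ≥ 15).

Positive, Positive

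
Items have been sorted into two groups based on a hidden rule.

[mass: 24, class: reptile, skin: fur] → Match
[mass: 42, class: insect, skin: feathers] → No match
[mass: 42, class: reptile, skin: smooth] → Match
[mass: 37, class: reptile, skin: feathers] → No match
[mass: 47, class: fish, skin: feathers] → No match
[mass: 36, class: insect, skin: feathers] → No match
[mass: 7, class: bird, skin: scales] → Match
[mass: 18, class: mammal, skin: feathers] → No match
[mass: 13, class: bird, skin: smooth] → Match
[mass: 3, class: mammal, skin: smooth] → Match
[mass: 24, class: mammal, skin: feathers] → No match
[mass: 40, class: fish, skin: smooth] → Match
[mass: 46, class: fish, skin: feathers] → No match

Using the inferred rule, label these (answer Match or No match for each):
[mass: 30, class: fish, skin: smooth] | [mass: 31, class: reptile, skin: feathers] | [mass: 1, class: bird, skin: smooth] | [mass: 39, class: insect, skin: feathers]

Match, No match, Match, No match

The classifier is using: skin is not feathers.
Match: [mass: 30, class: fish, skin: smooth], since skin is smooth.
No match: [mass: 31, class: reptile, skin: feathers], since skin is feathers.
Match: [mass: 1, class: bird, skin: smooth], since skin is smooth.
No match: [mass: 39, class: insect, skin: feathers], since skin is feathers.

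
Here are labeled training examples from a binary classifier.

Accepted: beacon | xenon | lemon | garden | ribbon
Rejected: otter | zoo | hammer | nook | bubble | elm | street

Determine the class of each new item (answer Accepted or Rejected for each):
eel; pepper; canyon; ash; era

Rejected, Rejected, Accepted, Rejected, Rejected

The common property of the 'Accepted' items is: ends with 'n'. No 'Rejected' item has it.
eel: ends with 'l', does not pass → Rejected.
pepper: ends with 'r', does not pass → Rejected.
canyon: ends with 'n', has this property → Accepted.
ash: ends with 'h', does not pass → Rejected.
era: ends with 'a', does not pass → Rejected.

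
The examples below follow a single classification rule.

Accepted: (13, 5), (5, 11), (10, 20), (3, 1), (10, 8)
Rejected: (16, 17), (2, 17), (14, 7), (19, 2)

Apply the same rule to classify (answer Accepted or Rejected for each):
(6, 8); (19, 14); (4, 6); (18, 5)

Accepted, Rejected, Accepted, Rejected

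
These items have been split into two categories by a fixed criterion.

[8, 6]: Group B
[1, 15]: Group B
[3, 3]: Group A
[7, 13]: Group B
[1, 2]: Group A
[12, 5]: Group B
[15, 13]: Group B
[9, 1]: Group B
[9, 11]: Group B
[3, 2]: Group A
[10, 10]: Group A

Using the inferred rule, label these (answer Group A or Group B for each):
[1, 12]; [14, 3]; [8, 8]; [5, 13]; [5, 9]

One predicate separates the groups cleanly: |first − second| ≤ 1.
[1, 12] — |1−12| = 11, hence Group B. [14, 3] — |14−3| = 11, hence Group B. [8, 8] — |8−8| = 0, hence Group A. [5, 13] — |5−13| = 8, hence Group B. [5, 9] — |5−9| = 4, hence Group B.

Group B, Group B, Group A, Group B, Group B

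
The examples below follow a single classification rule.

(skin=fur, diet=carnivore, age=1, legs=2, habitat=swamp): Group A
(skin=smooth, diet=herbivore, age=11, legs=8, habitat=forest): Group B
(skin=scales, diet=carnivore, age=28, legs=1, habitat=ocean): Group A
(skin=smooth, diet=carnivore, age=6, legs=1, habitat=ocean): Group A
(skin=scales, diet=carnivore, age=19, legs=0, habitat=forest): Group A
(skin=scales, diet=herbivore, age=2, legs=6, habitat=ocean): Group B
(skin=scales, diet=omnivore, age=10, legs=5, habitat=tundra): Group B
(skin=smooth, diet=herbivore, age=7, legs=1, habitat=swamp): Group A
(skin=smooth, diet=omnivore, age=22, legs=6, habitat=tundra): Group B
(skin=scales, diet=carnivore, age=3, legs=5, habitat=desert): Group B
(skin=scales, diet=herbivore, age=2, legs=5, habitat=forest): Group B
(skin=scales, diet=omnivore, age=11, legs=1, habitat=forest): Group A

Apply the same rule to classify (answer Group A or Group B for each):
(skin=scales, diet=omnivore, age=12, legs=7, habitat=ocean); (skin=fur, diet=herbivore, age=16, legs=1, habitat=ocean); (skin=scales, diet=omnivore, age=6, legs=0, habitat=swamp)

The rule appears to be: legs ≤ 2.
(skin=scales, diet=omnivore, age=12, legs=7, habitat=ocean) — legs = 7, hence Group B. (skin=fur, diet=herbivore, age=16, legs=1, habitat=ocean) — legs = 1, hence Group A. (skin=scales, diet=omnivore, age=6, legs=0, habitat=swamp) — legs = 0, hence Group A.

Group B, Group A, Group A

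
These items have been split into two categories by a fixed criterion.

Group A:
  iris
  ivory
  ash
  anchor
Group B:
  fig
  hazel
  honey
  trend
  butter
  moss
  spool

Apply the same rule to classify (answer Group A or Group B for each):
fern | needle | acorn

Looking at the examples, the only property every 'Group A' case has and every 'Group B' case lacks is: starts with a vowel.
fern: starts with 'f', fails this test → Group B.
needle: starts with 'n', fails this test → Group B.
acorn: starts with 'a', passes → Group A.

Group B, Group B, Group A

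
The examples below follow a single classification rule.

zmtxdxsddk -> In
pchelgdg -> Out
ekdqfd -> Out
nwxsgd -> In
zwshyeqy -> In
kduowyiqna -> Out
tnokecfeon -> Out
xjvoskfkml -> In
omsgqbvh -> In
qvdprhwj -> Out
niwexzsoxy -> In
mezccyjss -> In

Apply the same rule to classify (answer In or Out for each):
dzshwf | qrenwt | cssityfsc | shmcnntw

In, Out, In, In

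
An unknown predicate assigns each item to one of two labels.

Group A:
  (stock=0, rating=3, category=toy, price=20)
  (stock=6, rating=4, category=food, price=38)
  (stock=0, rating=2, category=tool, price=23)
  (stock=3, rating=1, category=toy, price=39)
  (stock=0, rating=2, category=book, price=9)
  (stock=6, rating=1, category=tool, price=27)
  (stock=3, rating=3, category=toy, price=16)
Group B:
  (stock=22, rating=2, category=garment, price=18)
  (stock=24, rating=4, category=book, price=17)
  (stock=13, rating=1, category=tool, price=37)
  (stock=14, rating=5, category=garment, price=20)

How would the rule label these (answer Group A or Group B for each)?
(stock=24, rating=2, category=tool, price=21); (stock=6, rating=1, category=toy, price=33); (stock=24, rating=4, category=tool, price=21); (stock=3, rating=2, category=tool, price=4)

'Group A' ⟺ stock ≤ 6.
Group B: (stock=24, rating=2, category=tool, price=21), since stock = 24. Group A: (stock=6, rating=1, category=toy, price=33), since stock = 6. Group B: (stock=24, rating=4, category=tool, price=21), since stock = 24. Group A: (stock=3, rating=2, category=tool, price=4), since stock = 3.

Group B, Group A, Group B, Group A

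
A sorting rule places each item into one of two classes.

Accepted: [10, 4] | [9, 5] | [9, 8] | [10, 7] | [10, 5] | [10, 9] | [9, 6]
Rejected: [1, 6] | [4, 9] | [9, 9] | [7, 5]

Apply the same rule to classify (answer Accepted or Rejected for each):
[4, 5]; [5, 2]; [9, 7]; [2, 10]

Rejected, Rejected, Accepted, Rejected

Rule: first > second AND sum ≥ 13. This holds for each 'Accepted' example and fails for each 'Rejected' one.
[4, 5]: 4 < 5, 4+5 = 9 — fails the rule, so Rejected.
[5, 2]: 5 > 2, 5+2 = 7 — fails the rule, so Rejected.
[9, 7]: 9 > 7, 9+7 = 16 — matches, so Accepted.
[2, 10]: 2 < 10, 2+10 = 12 — fails the rule, so Rejected.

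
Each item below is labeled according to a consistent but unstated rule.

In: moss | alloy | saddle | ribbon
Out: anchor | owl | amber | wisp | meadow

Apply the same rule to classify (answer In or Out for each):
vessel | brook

The rule appears to be: has a double letter.

In, In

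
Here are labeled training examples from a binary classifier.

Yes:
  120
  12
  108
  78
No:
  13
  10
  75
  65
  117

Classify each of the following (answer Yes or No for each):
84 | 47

Yes, No

The common property of the 'Yes' items is: multiple of 6. No 'No' item has it.
Yes: 84, since 84 = 6·14.
No: 47, since 47 = 6·7 + 5.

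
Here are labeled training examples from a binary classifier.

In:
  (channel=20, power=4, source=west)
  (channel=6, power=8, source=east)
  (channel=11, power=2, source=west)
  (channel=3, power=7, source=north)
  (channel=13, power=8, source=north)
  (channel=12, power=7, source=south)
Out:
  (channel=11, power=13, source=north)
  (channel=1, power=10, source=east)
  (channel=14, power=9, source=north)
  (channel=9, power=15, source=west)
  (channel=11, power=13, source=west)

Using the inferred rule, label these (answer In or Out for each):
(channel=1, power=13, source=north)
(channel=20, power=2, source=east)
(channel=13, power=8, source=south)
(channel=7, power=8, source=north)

Out, In, In, In

All 'In' examples share one property — power ≤ 8 — and every 'Out' example lacks it.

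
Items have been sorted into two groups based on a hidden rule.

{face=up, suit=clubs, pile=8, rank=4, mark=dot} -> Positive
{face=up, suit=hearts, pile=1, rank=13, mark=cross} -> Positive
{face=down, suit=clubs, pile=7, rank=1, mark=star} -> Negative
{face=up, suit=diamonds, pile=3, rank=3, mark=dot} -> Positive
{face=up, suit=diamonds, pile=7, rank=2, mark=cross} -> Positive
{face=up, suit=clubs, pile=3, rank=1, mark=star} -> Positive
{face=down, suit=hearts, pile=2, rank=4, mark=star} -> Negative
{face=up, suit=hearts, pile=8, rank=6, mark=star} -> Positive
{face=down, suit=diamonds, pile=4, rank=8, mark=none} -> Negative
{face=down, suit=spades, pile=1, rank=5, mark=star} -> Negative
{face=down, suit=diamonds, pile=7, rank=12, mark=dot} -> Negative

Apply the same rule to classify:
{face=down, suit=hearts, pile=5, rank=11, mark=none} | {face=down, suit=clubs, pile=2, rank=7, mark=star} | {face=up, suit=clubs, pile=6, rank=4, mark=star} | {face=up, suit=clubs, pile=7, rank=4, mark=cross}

'Positive' ⟺ face is up.
{face=down, suit=hearts, pile=5, rank=11, mark=none}: Negative (face is down).
{face=down, suit=clubs, pile=2, rank=7, mark=star}: Negative (face is down).
{face=up, suit=clubs, pile=6, rank=4, mark=star}: Positive (face is up).
{face=up, suit=clubs, pile=7, rank=4, mark=cross}: Positive (face is up).

Negative, Negative, Positive, Positive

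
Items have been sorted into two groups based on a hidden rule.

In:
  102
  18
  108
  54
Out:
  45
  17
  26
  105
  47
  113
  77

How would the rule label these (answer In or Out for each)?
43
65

The simplest hypothesis consistent with all the labels is: multiple of 6.
43: 43 = 6·7 + 1, fails this test → Out. 65: 65 = 6·10 + 5, fails this test → Out.

Out, Out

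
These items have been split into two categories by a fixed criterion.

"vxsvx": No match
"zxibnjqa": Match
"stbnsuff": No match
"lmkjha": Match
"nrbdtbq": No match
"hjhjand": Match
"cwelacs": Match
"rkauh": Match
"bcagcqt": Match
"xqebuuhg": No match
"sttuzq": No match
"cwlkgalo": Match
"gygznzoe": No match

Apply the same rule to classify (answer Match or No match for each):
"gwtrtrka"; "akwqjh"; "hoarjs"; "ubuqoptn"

The common property of the 'Match' items is: contains 'a'. No 'No match' item has it.
"gwtrtrka" — has 'a', hence Match.
"akwqjh" — has 'a', hence Match.
"hoarjs" — has 'a', hence Match.
"ubuqoptn" — no 'a', hence No match.

Match, Match, Match, No match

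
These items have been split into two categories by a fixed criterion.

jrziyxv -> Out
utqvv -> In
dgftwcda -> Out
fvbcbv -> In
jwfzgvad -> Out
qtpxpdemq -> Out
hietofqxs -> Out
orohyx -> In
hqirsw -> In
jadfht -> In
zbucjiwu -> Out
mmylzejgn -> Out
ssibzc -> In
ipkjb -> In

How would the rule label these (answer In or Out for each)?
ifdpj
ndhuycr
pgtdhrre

In, Out, Out

The distinguishing property — length ≤ 6 — holds for all the 'In' cases and none of the 'Out' cases.
ifdpj: length 5 — checks out, so In.
ndhuycr: length 7 — does not satisfy this, so Out.
pgtdhrre: length 8 — does not satisfy this, so Out.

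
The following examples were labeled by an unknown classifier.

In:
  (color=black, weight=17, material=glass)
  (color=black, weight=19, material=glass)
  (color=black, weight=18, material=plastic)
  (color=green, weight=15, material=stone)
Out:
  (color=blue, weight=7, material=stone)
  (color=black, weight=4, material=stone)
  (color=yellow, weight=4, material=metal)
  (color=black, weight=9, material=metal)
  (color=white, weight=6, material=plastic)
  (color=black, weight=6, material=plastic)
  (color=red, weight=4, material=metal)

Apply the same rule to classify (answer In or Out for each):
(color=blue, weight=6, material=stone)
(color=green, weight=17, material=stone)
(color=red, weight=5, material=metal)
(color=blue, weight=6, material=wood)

Out, In, Out, Out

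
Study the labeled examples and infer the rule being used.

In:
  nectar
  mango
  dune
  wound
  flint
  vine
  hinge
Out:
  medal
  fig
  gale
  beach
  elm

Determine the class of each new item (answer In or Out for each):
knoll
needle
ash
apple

In, In, Out, Out

Looking at the examples, the only property every 'In' case has and every 'Out' case lacks is: contains 'n'.
knoll: has 'n', has this property → In. needle: has 'n', has this property → In. ash: no 'n', fails the rule → Out. apple: no 'n', fails the rule → Out.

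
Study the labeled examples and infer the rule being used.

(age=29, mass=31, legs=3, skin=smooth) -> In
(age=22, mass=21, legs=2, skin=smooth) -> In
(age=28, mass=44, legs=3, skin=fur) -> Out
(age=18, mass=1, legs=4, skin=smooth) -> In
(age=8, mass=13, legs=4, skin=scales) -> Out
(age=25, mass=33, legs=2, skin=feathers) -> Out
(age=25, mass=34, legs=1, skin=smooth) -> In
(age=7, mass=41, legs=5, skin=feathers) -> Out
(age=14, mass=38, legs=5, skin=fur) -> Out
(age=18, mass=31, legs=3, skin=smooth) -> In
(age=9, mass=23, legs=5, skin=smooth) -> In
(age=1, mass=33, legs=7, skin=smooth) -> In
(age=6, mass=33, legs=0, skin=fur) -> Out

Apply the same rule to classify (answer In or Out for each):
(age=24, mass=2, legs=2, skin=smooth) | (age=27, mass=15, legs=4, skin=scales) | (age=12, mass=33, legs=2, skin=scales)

In, Out, Out

Checking candidate rules against both groups, what survives is: skin is smooth.
(age=24, mass=2, legs=2, skin=smooth) → skin is smooth → In.
(age=27, mass=15, legs=4, skin=scales) → skin is scales → Out.
(age=12, mass=33, legs=2, skin=scales) → skin is scales → Out.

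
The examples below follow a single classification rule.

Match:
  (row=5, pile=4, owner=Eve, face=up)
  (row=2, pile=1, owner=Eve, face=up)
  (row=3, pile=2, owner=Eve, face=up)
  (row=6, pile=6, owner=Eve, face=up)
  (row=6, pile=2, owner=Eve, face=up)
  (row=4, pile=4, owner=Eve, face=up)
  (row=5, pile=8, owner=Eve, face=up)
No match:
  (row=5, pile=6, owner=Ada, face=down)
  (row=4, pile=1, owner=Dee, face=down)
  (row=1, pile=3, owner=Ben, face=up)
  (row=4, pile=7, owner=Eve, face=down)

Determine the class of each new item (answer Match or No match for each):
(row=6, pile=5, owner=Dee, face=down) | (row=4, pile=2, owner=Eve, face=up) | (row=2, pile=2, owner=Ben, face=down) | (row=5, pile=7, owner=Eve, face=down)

The rule appears to be: face is up AND owner is Eve.

No match, Match, No match, No match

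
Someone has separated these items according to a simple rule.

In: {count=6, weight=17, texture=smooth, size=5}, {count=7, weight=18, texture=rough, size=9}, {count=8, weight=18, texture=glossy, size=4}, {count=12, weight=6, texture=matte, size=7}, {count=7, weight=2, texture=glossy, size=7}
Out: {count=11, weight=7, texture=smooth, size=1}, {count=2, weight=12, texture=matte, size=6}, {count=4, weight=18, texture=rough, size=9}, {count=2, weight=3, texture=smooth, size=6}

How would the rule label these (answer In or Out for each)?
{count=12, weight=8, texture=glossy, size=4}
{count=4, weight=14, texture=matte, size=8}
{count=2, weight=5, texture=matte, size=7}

In, Out, Out

The distinguishing property — count ≥ 6 AND size ≥ 4 — holds for all the 'In' cases and none of the 'Out' cases.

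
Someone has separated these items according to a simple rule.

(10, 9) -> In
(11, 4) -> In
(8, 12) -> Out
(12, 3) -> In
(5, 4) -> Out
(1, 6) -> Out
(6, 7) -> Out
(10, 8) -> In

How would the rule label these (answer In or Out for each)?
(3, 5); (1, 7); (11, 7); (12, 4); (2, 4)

Out, Out, In, In, Out

The rule appears to be: first ≥ 9.
(3, 5) — first 3, hence Out. (1, 7) — first 1, hence Out. (11, 7) — first 11, hence In. (12, 4) — first 12, hence In. (2, 4) — first 2, hence Out.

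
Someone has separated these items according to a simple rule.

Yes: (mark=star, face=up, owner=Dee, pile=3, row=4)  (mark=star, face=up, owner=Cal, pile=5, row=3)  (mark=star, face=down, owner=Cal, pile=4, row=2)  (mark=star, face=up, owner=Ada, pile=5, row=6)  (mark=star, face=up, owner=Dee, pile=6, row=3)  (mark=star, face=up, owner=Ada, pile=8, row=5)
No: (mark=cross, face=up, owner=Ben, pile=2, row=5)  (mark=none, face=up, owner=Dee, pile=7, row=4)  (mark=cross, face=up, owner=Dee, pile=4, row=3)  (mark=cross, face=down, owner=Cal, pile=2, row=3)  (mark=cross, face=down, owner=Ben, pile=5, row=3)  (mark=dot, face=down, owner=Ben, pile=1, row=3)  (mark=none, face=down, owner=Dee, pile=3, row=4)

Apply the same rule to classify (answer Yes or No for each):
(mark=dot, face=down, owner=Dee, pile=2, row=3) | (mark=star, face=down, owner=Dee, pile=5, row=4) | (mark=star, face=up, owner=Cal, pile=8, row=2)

No, Yes, Yes

A rule that fits every label: mark is star — true of each 'Yes' example, false of each 'No' one.
(mark=dot, face=down, owner=Dee, pile=2, row=3): No (mark is dot).
(mark=star, face=down, owner=Dee, pile=5, row=4): Yes (mark is star).
(mark=star, face=up, owner=Cal, pile=8, row=2): Yes (mark is star).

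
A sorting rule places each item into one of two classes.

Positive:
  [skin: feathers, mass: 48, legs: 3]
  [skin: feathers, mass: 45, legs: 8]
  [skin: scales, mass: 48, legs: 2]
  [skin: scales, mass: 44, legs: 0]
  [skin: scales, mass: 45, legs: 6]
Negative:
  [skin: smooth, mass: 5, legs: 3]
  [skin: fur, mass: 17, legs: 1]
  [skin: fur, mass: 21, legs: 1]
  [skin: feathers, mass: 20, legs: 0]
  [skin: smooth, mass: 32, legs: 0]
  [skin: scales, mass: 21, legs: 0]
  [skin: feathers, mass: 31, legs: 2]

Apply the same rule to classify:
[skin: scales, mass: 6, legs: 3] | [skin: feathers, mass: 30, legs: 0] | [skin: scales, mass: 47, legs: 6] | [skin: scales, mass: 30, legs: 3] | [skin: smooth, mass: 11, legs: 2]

Negative, Negative, Positive, Negative, Negative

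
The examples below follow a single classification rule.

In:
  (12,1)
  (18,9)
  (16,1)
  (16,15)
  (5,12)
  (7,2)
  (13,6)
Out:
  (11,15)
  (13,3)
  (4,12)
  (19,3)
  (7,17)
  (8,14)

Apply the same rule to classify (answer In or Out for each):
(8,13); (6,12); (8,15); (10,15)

Checking candidate rules against both groups, what survives is: sum is odd.
(8,13): 8+13 = 21, matches → In. (6,12): 6+12 = 18, does not pass → Out. (8,15): 8+15 = 23, matches → In. (10,15): 10+15 = 25, matches → In.

In, Out, In, In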